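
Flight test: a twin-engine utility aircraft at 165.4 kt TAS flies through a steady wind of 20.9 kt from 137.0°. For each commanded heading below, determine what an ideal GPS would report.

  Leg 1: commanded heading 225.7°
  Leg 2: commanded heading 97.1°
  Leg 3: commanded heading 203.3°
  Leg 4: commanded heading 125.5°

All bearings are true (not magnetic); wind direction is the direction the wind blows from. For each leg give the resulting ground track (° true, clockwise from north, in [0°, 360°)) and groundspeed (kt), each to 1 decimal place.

Leg 1: heading 225.7°; drift +7.2° → track 232.9°, groundspeed 166.2 kt
Leg 2: heading 97.1°; drift -5.1° → track 92.0°, groundspeed 150.0 kt
Leg 3: heading 203.3°; drift +6.9° → track 210.2°, groundspeed 158.2 kt
Leg 4: heading 125.5°; drift -1.6° → track 123.9°, groundspeed 145.0 kt

Leg 1: track=232.9°, groundspeed=166.2 kt
Leg 2: track=92.0°, groundspeed=150.0 kt
Leg 3: track=210.2°, groundspeed=158.2 kt
Leg 4: track=123.9°, groundspeed=145.0 kt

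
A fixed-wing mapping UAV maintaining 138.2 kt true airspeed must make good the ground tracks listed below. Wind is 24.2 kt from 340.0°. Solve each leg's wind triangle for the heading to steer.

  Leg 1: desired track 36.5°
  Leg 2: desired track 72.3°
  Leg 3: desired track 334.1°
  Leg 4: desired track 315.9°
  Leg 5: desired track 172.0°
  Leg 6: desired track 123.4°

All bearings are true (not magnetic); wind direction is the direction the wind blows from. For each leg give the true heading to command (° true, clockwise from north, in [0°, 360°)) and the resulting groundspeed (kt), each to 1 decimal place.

Leg 1: heading=28.1°, groundspeed=123.4 kt
Leg 2: heading=62.2°, groundspeed=137.0 kt
Leg 3: heading=335.1°, groundspeed=114.1 kt
Leg 4: heading=320.0°, groundspeed=115.8 kt
Leg 5: heading=174.1°, groundspeed=161.8 kt
Leg 6: heading=117.4°, groundspeed=156.9 kt

Leg 1: desired track 36.5°; wind correction -8.4° → command heading 28.1°, groundspeed 123.4 kt
Leg 2: desired track 72.3°; wind correction -10.1° → command heading 62.2°, groundspeed 137.0 kt
Leg 3: desired track 334.1°; wind correction +1.0° → command heading 335.1°, groundspeed 114.1 kt
Leg 4: desired track 315.9°; wind correction +4.1° → command heading 320.0°, groundspeed 115.8 kt
Leg 5: desired track 172.0°; wind correction +2.1° → command heading 174.1°, groundspeed 161.8 kt
Leg 6: desired track 123.4°; wind correction -6.0° → command heading 117.4°, groundspeed 156.9 kt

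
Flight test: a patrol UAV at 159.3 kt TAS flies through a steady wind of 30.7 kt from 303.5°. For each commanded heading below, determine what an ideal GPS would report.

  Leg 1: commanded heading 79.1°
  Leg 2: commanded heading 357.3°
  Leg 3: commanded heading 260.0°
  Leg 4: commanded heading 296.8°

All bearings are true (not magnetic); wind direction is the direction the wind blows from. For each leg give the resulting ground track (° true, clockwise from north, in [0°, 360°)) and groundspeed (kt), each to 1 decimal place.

Leg 1: track=85.9°, groundspeed=182.5 kt
Leg 2: track=7.3°, groundspeed=143.3 kt
Leg 3: track=251.2°, groundspeed=138.7 kt
Leg 4: track=295.2°, groundspeed=128.9 kt

Leg 1: heading 79.1°; drift +6.8° → track 85.9°, groundspeed 182.5 kt
Leg 2: heading 357.3°; drift +10.0° → track 7.3°, groundspeed 143.3 kt
Leg 3: heading 260.0°; drift -8.8° → track 251.2°, groundspeed 138.7 kt
Leg 4: heading 296.8°; drift -1.6° → track 295.2°, groundspeed 128.9 kt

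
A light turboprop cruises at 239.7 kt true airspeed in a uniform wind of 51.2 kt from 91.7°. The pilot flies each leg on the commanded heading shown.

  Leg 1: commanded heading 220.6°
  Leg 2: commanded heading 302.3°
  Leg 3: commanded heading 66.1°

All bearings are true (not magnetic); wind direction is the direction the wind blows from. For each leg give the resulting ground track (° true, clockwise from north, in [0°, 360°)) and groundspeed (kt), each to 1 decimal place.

Leg 1: track=228.9°, groundspeed=274.8 kt
Leg 2: track=297.1°, groundspeed=285.0 kt
Leg 3: track=59.6°, groundspeed=194.8 kt

Leg 1: heading 220.6°; drift +8.3° → track 228.9°, groundspeed 274.8 kt
Leg 2: heading 302.3°; drift -5.2° → track 297.1°, groundspeed 285.0 kt
Leg 3: heading 66.1°; drift -6.5° → track 59.6°, groundspeed 194.8 kt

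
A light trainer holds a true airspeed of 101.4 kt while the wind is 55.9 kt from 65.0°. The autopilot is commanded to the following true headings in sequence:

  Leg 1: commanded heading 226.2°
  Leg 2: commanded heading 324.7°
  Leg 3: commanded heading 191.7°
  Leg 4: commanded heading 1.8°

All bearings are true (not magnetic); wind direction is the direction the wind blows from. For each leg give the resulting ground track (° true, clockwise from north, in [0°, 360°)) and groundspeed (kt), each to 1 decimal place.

Leg 1: track=232.9°, groundspeed=155.4 kt
Leg 2: track=298.4°, groundspeed=124.2 kt
Leg 3: track=210.1°, groundspeed=142.1 kt
Leg 4: track=328.6°, groundspeed=91.1 kt

Leg 1: heading 226.2°; drift +6.7° → track 232.9°, groundspeed 155.4 kt
Leg 2: heading 324.7°; drift -26.3° → track 298.4°, groundspeed 124.2 kt
Leg 3: heading 191.7°; drift +18.4° → track 210.1°, groundspeed 142.1 kt
Leg 4: heading 1.8°; drift -33.2° → track 328.6°, groundspeed 91.1 kt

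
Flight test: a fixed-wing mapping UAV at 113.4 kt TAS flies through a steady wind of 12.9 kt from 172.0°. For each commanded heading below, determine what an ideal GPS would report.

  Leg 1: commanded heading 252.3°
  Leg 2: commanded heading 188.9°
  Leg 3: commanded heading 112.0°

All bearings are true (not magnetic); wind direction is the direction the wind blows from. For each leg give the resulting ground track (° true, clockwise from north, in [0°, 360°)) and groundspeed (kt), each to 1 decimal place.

Leg 1: heading 252.3°; drift +6.5° → track 258.8°, groundspeed 112.0 kt
Leg 2: heading 188.9°; drift +2.1° → track 191.0°, groundspeed 101.1 kt
Leg 3: heading 112.0°; drift -6.0° → track 106.0°, groundspeed 107.5 kt

Leg 1: track=258.8°, groundspeed=112.0 kt
Leg 2: track=191.0°, groundspeed=101.1 kt
Leg 3: track=106.0°, groundspeed=107.5 kt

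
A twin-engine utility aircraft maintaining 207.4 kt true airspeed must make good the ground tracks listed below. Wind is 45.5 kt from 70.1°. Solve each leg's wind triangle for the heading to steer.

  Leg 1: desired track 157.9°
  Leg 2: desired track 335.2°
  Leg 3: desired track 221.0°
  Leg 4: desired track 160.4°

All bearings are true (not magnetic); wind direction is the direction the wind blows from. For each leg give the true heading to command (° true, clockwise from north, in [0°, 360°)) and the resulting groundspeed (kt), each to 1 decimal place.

Leg 1: heading=145.2°, groundspeed=200.6 kt
Leg 2: heading=347.8°, groundspeed=206.3 kt
Leg 3: heading=214.9°, groundspeed=246.0 kt
Leg 4: heading=147.7°, groundspeed=202.6 kt

Leg 1: desired track 157.9°; wind correction -12.7° → command heading 145.2°, groundspeed 200.6 kt
Leg 2: desired track 335.2°; wind correction +12.6° → command heading 347.8°, groundspeed 206.3 kt
Leg 3: desired track 221.0°; wind correction -6.1° → command heading 214.9°, groundspeed 246.0 kt
Leg 4: desired track 160.4°; wind correction -12.7° → command heading 147.7°, groundspeed 202.6 kt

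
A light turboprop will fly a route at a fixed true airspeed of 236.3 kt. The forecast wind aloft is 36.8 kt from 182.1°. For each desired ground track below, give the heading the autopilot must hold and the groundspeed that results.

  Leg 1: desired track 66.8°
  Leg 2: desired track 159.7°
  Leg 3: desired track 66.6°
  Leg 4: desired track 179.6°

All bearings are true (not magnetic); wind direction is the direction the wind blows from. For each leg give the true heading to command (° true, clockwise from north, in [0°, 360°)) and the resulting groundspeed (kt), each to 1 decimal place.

Leg 1: desired track 66.8°; wind correction +8.1° → command heading 74.9°, groundspeed 249.7 kt
Leg 2: desired track 159.7°; wind correction +3.4° → command heading 163.1°, groundspeed 201.9 kt
Leg 3: desired track 66.6°; wind correction +8.1° → command heading 74.7°, groundspeed 249.8 kt
Leg 4: desired track 179.6°; wind correction +0.4° → command heading 180.0°, groundspeed 199.5 kt

Leg 1: heading=74.9°, groundspeed=249.7 kt
Leg 2: heading=163.1°, groundspeed=201.9 kt
Leg 3: heading=74.7°, groundspeed=249.8 kt
Leg 4: heading=180.0°, groundspeed=199.5 kt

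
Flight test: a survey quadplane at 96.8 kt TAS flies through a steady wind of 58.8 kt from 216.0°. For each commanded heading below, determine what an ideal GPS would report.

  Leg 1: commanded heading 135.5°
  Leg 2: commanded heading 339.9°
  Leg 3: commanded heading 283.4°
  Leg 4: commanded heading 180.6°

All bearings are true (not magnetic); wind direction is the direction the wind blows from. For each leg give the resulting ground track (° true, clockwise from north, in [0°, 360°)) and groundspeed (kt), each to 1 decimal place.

Leg 1: track=101.8°, groundspeed=104.6 kt
Leg 2: track=0.5°, groundspeed=138.5 kt
Leg 3: track=319.6°, groundspeed=91.9 kt
Leg 4: track=145.7°, groundspeed=59.6 kt

Leg 1: heading 135.5°; drift -33.7° → track 101.8°, groundspeed 104.6 kt
Leg 2: heading 339.9°; drift +20.6° → track 0.5°, groundspeed 138.5 kt
Leg 3: heading 283.4°; drift +36.2° → track 319.6°, groundspeed 91.9 kt
Leg 4: heading 180.6°; drift -34.9° → track 145.7°, groundspeed 59.6 kt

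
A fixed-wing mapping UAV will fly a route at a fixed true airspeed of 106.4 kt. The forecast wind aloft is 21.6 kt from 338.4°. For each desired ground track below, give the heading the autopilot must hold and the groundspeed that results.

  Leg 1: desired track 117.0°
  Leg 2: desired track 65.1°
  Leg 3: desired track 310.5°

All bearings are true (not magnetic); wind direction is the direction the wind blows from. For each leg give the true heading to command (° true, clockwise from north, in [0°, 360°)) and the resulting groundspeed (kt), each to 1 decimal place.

Leg 1: heading=109.3°, groundspeed=121.6 kt
Leg 2: heading=53.4°, groundspeed=102.9 kt
Leg 3: heading=316.0°, groundspeed=86.8 kt

Leg 1: desired track 117.0°; wind correction -7.7° → command heading 109.3°, groundspeed 121.6 kt
Leg 2: desired track 65.1°; wind correction -11.7° → command heading 53.4°, groundspeed 102.9 kt
Leg 3: desired track 310.5°; wind correction +5.5° → command heading 316.0°, groundspeed 86.8 kt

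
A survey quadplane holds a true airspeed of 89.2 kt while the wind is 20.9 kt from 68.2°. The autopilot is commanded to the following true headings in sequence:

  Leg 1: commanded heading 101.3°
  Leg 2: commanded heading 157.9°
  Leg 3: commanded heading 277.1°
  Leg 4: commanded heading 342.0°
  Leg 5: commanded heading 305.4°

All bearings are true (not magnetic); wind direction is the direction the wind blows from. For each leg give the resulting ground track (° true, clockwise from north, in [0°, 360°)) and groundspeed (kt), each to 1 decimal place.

Leg 1: heading 101.3°; drift +9.0° → track 110.3°, groundspeed 72.6 kt
Leg 2: heading 157.9°; drift +13.2° → track 171.1°, groundspeed 91.5 kt
Leg 3: heading 277.1°; drift -5.4° → track 271.7°, groundspeed 108.0 kt
Leg 4: heading 342.0°; drift -13.4° → track 328.6°, groundspeed 90.3 kt
Leg 5: heading 305.4°; drift -9.9° → track 295.5°, groundspeed 102.0 kt

Leg 1: track=110.3°, groundspeed=72.6 kt
Leg 2: track=171.1°, groundspeed=91.5 kt
Leg 3: track=271.7°, groundspeed=108.0 kt
Leg 4: track=328.6°, groundspeed=90.3 kt
Leg 5: track=295.5°, groundspeed=102.0 kt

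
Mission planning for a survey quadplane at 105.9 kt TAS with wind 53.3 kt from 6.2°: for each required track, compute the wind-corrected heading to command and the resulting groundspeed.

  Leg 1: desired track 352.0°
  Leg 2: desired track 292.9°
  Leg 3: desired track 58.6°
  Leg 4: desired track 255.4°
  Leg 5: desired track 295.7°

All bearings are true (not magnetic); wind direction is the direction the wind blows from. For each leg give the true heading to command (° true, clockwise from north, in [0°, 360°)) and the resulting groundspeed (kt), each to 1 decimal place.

Leg 1: heading=359.1°, groundspeed=53.4 kt
Leg 2: heading=321.7°, groundspeed=77.5 kt
Leg 3: heading=35.1°, groundspeed=64.6 kt
Leg 4: heading=283.5°, groundspeed=112.4 kt
Leg 5: heading=324.0°, groundspeed=75.4 kt

Leg 1: desired track 352.0°; wind correction +7.1° → command heading 359.1°, groundspeed 53.4 kt
Leg 2: desired track 292.9°; wind correction +28.8° → command heading 321.7°, groundspeed 77.5 kt
Leg 3: desired track 58.6°; wind correction -23.5° → command heading 35.1°, groundspeed 64.6 kt
Leg 4: desired track 255.4°; wind correction +28.1° → command heading 283.5°, groundspeed 112.4 kt
Leg 5: desired track 295.7°; wind correction +28.3° → command heading 324.0°, groundspeed 75.4 kt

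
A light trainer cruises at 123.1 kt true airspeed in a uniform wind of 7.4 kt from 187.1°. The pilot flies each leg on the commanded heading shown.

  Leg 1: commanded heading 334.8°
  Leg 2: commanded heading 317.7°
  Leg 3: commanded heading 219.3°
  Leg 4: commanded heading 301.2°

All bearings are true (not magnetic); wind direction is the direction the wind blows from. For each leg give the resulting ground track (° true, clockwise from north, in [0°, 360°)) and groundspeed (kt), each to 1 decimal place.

Leg 1: heading 334.8°; drift +1.8° → track 336.6°, groundspeed 129.4 kt
Leg 2: heading 317.7°; drift +2.5° → track 320.2°, groundspeed 128.0 kt
Leg 3: heading 219.3°; drift +1.9° → track 221.2°, groundspeed 116.9 kt
Leg 4: heading 301.2°; drift +3.1° → track 304.3°, groundspeed 126.3 kt

Leg 1: track=336.6°, groundspeed=129.4 kt
Leg 2: track=320.2°, groundspeed=128.0 kt
Leg 3: track=221.2°, groundspeed=116.9 kt
Leg 4: track=304.3°, groundspeed=126.3 kt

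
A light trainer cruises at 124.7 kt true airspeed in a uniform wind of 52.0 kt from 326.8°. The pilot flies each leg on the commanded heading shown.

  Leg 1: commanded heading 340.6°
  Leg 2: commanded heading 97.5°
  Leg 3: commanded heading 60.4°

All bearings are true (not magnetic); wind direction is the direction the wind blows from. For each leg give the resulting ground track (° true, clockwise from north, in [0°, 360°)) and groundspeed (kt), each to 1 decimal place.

Leg 1: track=350.1°, groundspeed=75.2 kt
Leg 2: track=111.5°, groundspeed=163.4 kt
Leg 3: track=82.5°, groundspeed=138.1 kt

Leg 1: heading 340.6°; drift +9.5° → track 350.1°, groundspeed 75.2 kt
Leg 2: heading 97.5°; drift +14.0° → track 111.5°, groundspeed 163.4 kt
Leg 3: heading 60.4°; drift +22.1° → track 82.5°, groundspeed 138.1 kt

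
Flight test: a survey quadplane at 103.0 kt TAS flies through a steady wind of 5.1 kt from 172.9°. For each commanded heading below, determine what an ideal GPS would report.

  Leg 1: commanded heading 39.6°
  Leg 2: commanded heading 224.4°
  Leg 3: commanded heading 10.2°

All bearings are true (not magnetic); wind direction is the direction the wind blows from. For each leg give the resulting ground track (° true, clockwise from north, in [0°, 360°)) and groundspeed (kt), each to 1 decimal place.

Leg 1: track=37.6°, groundspeed=106.6 kt
Leg 2: track=226.7°, groundspeed=99.9 kt
Leg 3: track=9.4°, groundspeed=107.9 kt

Leg 1: heading 39.6°; drift -2.0° → track 37.6°, groundspeed 106.6 kt
Leg 2: heading 224.4°; drift +2.3° → track 226.7°, groundspeed 99.9 kt
Leg 3: heading 10.2°; drift -0.8° → track 9.4°, groundspeed 107.9 kt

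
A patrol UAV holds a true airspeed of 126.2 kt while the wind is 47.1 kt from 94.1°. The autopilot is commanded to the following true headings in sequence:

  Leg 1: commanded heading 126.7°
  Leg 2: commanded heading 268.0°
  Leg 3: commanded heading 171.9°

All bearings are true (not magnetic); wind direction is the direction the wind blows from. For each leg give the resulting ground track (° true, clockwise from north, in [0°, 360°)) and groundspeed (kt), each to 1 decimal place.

Leg 1: heading 126.7°; drift +16.3° → track 143.0°, groundspeed 90.2 kt
Leg 2: heading 268.0°; drift +1.7° → track 269.7°, groundspeed 173.1 kt
Leg 3: heading 171.9°; drift +21.6° → track 193.5°, groundspeed 125.0 kt

Leg 1: track=143.0°, groundspeed=90.2 kt
Leg 2: track=269.7°, groundspeed=173.1 kt
Leg 3: track=193.5°, groundspeed=125.0 kt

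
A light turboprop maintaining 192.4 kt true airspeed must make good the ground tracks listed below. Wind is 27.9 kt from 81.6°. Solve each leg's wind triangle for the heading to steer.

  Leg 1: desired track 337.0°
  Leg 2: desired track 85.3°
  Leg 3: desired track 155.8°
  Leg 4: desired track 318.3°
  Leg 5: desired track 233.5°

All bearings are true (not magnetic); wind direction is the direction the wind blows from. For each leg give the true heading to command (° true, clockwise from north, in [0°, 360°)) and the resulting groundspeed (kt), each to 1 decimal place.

Leg 1: heading=345.1°, groundspeed=197.5 kt
Leg 2: heading=84.8°, groundspeed=164.5 kt
Leg 3: heading=147.8°, groundspeed=182.9 kt
Leg 4: heading=325.3°, groundspeed=206.3 kt
Leg 5: heading=229.6°, groundspeed=216.6 kt

Leg 1: desired track 337.0°; wind correction +8.1° → command heading 345.1°, groundspeed 197.5 kt
Leg 2: desired track 85.3°; wind correction -0.5° → command heading 84.8°, groundspeed 164.5 kt
Leg 3: desired track 155.8°; wind correction -8.0° → command heading 147.8°, groundspeed 182.9 kt
Leg 4: desired track 318.3°; wind correction +7.0° → command heading 325.3°, groundspeed 206.3 kt
Leg 5: desired track 233.5°; wind correction -3.9° → command heading 229.6°, groundspeed 216.6 kt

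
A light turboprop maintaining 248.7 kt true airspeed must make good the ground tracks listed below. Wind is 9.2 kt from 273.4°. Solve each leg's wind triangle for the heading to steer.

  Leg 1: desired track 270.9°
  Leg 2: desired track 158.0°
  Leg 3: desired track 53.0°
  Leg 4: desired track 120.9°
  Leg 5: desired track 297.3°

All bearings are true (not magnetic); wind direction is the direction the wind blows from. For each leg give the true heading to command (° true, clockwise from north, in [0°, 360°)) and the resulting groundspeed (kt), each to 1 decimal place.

Leg 1: heading=271.0°, groundspeed=239.5 kt
Leg 2: heading=159.9°, groundspeed=252.5 kt
Leg 3: heading=51.6°, groundspeed=255.6 kt
Leg 4: heading=121.9°, groundspeed=256.8 kt
Leg 5: heading=296.4°, groundspeed=240.3 kt

Leg 1: desired track 270.9°; wind correction +0.1° → command heading 271.0°, groundspeed 239.5 kt
Leg 2: desired track 158.0°; wind correction +1.9° → command heading 159.9°, groundspeed 252.5 kt
Leg 3: desired track 53.0°; wind correction -1.4° → command heading 51.6°, groundspeed 255.6 kt
Leg 4: desired track 120.9°; wind correction +1.0° → command heading 121.9°, groundspeed 256.8 kt
Leg 5: desired track 297.3°; wind correction -0.9° → command heading 296.4°, groundspeed 240.3 kt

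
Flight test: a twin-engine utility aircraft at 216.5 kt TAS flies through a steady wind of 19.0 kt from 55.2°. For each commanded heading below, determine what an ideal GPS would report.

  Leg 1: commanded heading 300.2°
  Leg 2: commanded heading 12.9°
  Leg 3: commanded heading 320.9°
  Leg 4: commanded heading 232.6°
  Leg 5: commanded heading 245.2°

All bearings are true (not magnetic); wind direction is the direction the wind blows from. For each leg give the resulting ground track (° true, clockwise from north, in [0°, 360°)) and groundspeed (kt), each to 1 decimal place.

Leg 1: heading 300.2°; drift -4.4° → track 295.8°, groundspeed 225.2 kt
Leg 2: heading 12.9°; drift -3.6° → track 9.3°, groundspeed 202.9 kt
Leg 3: heading 320.9°; drift -5.0° → track 315.9°, groundspeed 218.7 kt
Leg 4: heading 232.6°; drift +0.2° → track 232.8°, groundspeed 235.5 kt
Leg 5: heading 245.2°; drift -0.8° → track 244.4°, groundspeed 235.2 kt

Leg 1: track=295.8°, groundspeed=225.2 kt
Leg 2: track=9.3°, groundspeed=202.9 kt
Leg 3: track=315.9°, groundspeed=218.7 kt
Leg 4: track=232.8°, groundspeed=235.5 kt
Leg 5: track=244.4°, groundspeed=235.2 kt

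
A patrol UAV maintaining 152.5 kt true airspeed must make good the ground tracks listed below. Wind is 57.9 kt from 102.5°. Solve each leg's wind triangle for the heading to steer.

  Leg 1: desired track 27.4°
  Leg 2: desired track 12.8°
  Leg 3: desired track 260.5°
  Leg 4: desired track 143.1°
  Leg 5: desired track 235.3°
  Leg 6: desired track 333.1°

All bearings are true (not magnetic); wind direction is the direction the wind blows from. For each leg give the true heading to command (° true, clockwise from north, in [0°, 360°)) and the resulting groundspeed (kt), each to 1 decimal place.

Leg 1: desired track 27.4°; wind correction +21.5° → command heading 48.9°, groundspeed 127.0 kt
Leg 2: desired track 12.8°; wind correction +22.3° → command heading 35.1°, groundspeed 140.8 kt
Leg 3: desired track 260.5°; wind correction -8.2° → command heading 252.3°, groundspeed 204.6 kt
Leg 4: desired track 143.1°; wind correction -14.3° → command heading 128.8°, groundspeed 103.8 kt
Leg 5: desired track 235.3°; wind correction -16.2° → command heading 219.1°, groundspeed 185.8 kt
Leg 6: desired track 333.1°; wind correction +17.1° → command heading 350.2°, groundspeed 182.5 kt

Leg 1: heading=48.9°, groundspeed=127.0 kt
Leg 2: heading=35.1°, groundspeed=140.8 kt
Leg 3: heading=252.3°, groundspeed=204.6 kt
Leg 4: heading=128.8°, groundspeed=103.8 kt
Leg 5: heading=219.1°, groundspeed=185.8 kt
Leg 6: heading=350.2°, groundspeed=182.5 kt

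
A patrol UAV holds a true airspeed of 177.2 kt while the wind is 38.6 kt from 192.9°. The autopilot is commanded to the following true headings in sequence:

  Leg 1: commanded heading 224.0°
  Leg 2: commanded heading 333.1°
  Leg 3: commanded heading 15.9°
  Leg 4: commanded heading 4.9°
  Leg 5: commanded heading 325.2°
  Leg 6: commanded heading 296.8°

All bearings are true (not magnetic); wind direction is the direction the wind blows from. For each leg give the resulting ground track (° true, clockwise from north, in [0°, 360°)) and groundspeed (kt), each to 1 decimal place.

Leg 1: track=231.9°, groundspeed=145.5 kt
Leg 2: track=339.9°, groundspeed=208.3 kt
Leg 3: track=15.4°, groundspeed=215.8 kt
Leg 4: track=6.3°, groundspeed=215.5 kt
Leg 5: track=333.2°, groundspeed=205.2 kt
Leg 6: track=308.2°, groundspeed=190.2 kt

Leg 1: heading 224.0°; drift +7.9° → track 231.9°, groundspeed 145.5 kt
Leg 2: heading 333.1°; drift +6.8° → track 339.9°, groundspeed 208.3 kt
Leg 3: heading 15.9°; drift -0.5° → track 15.4°, groundspeed 215.8 kt
Leg 4: heading 4.9°; drift +1.4° → track 6.3°, groundspeed 215.5 kt
Leg 5: heading 325.2°; drift +8.0° → track 333.2°, groundspeed 205.2 kt
Leg 6: heading 296.8°; drift +11.4° → track 308.2°, groundspeed 190.2 kt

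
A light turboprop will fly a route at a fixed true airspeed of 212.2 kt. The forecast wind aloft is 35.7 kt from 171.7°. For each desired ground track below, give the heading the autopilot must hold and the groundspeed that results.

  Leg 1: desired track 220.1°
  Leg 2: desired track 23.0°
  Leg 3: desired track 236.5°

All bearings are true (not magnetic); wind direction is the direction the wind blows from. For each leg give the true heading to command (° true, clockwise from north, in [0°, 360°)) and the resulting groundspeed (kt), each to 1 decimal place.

Leg 1: heading=212.9°, groundspeed=186.8 kt
Leg 2: heading=28.0°, groundspeed=241.9 kt
Leg 3: heading=227.7°, groundspeed=194.5 kt

Leg 1: desired track 220.1°; wind correction -7.2° → command heading 212.9°, groundspeed 186.8 kt
Leg 2: desired track 23.0°; wind correction +5.0° → command heading 28.0°, groundspeed 241.9 kt
Leg 3: desired track 236.5°; wind correction -8.8° → command heading 227.7°, groundspeed 194.5 kt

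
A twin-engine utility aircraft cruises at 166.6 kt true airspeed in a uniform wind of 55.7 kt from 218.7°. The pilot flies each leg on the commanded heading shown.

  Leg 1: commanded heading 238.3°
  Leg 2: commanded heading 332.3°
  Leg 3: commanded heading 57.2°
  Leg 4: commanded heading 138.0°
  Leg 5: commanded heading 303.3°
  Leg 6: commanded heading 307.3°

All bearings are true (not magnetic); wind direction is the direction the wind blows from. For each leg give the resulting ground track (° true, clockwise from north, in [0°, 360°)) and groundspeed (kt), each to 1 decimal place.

Leg 1: heading 238.3°; drift +9.3° → track 247.6°, groundspeed 115.6 kt
Leg 2: heading 332.3°; drift +15.1° → track 347.4°, groundspeed 195.7 kt
Leg 3: heading 57.2°; drift -4.6° → track 52.6°, groundspeed 220.1 kt
Leg 4: heading 138.0°; drift -19.2° → track 118.8°, groundspeed 166.9 kt
Leg 5: heading 303.3°; drift +19.0° → track 322.3°, groundspeed 170.6 kt
Leg 6: heading 307.3°; drift +18.6° → track 325.9°, groundspeed 174.4 kt

Leg 1: track=247.6°, groundspeed=115.6 kt
Leg 2: track=347.4°, groundspeed=195.7 kt
Leg 3: track=52.6°, groundspeed=220.1 kt
Leg 4: track=118.8°, groundspeed=166.9 kt
Leg 5: track=322.3°, groundspeed=170.6 kt
Leg 6: track=325.9°, groundspeed=174.4 kt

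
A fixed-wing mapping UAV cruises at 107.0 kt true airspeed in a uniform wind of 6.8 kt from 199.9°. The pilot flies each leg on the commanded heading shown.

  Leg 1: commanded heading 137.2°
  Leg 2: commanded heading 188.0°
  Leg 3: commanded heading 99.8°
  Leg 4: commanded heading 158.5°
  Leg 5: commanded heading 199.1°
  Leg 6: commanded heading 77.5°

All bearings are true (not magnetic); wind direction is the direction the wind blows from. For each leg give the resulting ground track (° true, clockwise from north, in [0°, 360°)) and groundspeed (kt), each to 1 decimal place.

Leg 1: track=133.9°, groundspeed=104.1 kt
Leg 2: track=187.2°, groundspeed=100.4 kt
Leg 3: track=96.3°, groundspeed=108.4 kt
Leg 4: track=156.0°, groundspeed=102.0 kt
Leg 5: track=199.0°, groundspeed=100.2 kt
Leg 6: track=74.5°, groundspeed=110.8 kt

Leg 1: heading 137.2°; drift -3.3° → track 133.9°, groundspeed 104.1 kt
Leg 2: heading 188.0°; drift -0.8° → track 187.2°, groundspeed 100.4 kt
Leg 3: heading 99.8°; drift -3.5° → track 96.3°, groundspeed 108.4 kt
Leg 4: heading 158.5°; drift -2.5° → track 156.0°, groundspeed 102.0 kt
Leg 5: heading 199.1°; drift -0.1° → track 199.0°, groundspeed 100.2 kt
Leg 6: heading 77.5°; drift -3.0° → track 74.5°, groundspeed 110.8 kt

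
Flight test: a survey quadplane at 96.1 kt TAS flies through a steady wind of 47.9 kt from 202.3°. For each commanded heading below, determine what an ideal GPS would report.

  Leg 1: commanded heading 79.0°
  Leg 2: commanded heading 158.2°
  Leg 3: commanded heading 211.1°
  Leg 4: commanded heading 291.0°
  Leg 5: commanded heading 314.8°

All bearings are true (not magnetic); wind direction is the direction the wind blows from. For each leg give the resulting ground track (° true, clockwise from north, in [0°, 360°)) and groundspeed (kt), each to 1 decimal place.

Leg 1: track=60.9°, groundspeed=128.8 kt
Leg 2: track=129.8°, groundspeed=70.1 kt
Leg 3: track=219.6°, groundspeed=49.3 kt
Leg 4: track=317.7°, groundspeed=106.4 kt
Leg 5: track=335.9°, groundspeed=122.7 kt

Leg 1: heading 79.0°; drift -18.1° → track 60.9°, groundspeed 128.8 kt
Leg 2: heading 158.2°; drift -28.4° → track 129.8°, groundspeed 70.1 kt
Leg 3: heading 211.1°; drift +8.5° → track 219.6°, groundspeed 49.3 kt
Leg 4: heading 291.0°; drift +26.7° → track 317.7°, groundspeed 106.4 kt
Leg 5: heading 314.8°; drift +21.1° → track 335.9°, groundspeed 122.7 kt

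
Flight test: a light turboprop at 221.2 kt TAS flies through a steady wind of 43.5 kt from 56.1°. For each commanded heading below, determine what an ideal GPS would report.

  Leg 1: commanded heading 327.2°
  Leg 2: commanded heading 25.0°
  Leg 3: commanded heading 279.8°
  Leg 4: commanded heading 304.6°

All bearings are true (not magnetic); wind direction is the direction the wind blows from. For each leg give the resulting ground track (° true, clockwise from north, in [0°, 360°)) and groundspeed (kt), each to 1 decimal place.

Leg 1: heading 327.2°; drift -11.2° → track 316.0°, groundspeed 224.6 kt
Leg 2: heading 25.0°; drift -7.0° → track 18.0°, groundspeed 185.3 kt
Leg 3: heading 279.8°; drift -6.8° → track 273.0°, groundspeed 254.4 kt
Leg 4: heading 304.6°; drift -9.7° → track 294.9°, groundspeed 240.6 kt

Leg 1: track=316.0°, groundspeed=224.6 kt
Leg 2: track=18.0°, groundspeed=185.3 kt
Leg 3: track=273.0°, groundspeed=254.4 kt
Leg 4: track=294.9°, groundspeed=240.6 kt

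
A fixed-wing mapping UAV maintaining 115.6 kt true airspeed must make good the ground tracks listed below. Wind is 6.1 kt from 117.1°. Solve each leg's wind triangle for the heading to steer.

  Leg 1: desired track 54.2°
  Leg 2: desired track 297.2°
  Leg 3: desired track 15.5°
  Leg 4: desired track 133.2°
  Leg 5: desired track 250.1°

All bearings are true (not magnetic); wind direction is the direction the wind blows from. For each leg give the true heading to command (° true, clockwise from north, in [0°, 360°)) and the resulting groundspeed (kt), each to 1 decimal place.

Leg 1: desired track 54.2°; wind correction +2.7° → command heading 56.9°, groundspeed 112.7 kt
Leg 2: desired track 297.2°; wind correction +0.0° → command heading 297.2°, groundspeed 121.7 kt
Leg 3: desired track 15.5°; wind correction +3.0° → command heading 18.5°, groundspeed 116.7 kt
Leg 4: desired track 133.2°; wind correction -0.8° → command heading 132.4°, groundspeed 109.7 kt
Leg 5: desired track 250.1°; wind correction -2.2° → command heading 247.9°, groundspeed 119.7 kt

Leg 1: heading=56.9°, groundspeed=112.7 kt
Leg 2: heading=297.2°, groundspeed=121.7 kt
Leg 3: heading=18.5°, groundspeed=116.7 kt
Leg 4: heading=132.4°, groundspeed=109.7 kt
Leg 5: heading=247.9°, groundspeed=119.7 kt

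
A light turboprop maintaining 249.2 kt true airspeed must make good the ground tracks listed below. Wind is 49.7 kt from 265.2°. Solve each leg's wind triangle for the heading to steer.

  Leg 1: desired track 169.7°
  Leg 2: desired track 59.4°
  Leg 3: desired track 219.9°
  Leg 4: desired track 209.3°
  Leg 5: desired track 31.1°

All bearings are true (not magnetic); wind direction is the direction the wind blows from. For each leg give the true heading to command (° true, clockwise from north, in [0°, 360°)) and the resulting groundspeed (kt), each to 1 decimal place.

Leg 1: heading=181.2°, groundspeed=249.0 kt
Leg 2: heading=54.4°, groundspeed=293.0 kt
Leg 3: heading=228.0°, groundspeed=211.7 kt
Leg 4: heading=218.8°, groundspeed=217.9 kt
Leg 5: heading=21.8°, groundspeed=275.1 kt

Leg 1: desired track 169.7°; wind correction +11.5° → command heading 181.2°, groundspeed 249.0 kt
Leg 2: desired track 59.4°; wind correction -5.0° → command heading 54.4°, groundspeed 293.0 kt
Leg 3: desired track 219.9°; wind correction +8.1° → command heading 228.0°, groundspeed 211.7 kt
Leg 4: desired track 209.3°; wind correction +9.5° → command heading 218.8°, groundspeed 217.9 kt
Leg 5: desired track 31.1°; wind correction -9.3° → command heading 21.8°, groundspeed 275.1 kt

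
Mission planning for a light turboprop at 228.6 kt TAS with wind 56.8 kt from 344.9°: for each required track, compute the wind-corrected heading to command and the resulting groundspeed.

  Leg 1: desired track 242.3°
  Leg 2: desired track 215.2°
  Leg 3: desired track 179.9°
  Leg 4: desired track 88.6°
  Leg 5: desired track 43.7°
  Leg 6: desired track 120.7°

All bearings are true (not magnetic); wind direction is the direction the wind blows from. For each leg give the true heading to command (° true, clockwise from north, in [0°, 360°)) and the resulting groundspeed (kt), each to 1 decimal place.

Leg 1: desired track 242.3°; wind correction +14.0° → command heading 256.3°, groundspeed 234.2 kt
Leg 2: desired track 215.2°; wind correction +11.0° → command heading 226.2°, groundspeed 260.7 kt
Leg 3: desired track 179.9°; wind correction +3.7° → command heading 183.6°, groundspeed 283.0 kt
Leg 4: desired track 88.6°; wind correction -14.0° → command heading 74.6°, groundspeed 235.3 kt
Leg 5: desired track 43.7°; wind correction -12.3° → command heading 31.4°, groundspeed 194.0 kt
Leg 6: desired track 120.7°; wind correction -10.0° → command heading 110.7°, groundspeed 265.9 kt

Leg 1: heading=256.3°, groundspeed=234.2 kt
Leg 2: heading=226.2°, groundspeed=260.7 kt
Leg 3: heading=183.6°, groundspeed=283.0 kt
Leg 4: heading=74.6°, groundspeed=235.3 kt
Leg 5: heading=31.4°, groundspeed=194.0 kt
Leg 6: heading=110.7°, groundspeed=265.9 kt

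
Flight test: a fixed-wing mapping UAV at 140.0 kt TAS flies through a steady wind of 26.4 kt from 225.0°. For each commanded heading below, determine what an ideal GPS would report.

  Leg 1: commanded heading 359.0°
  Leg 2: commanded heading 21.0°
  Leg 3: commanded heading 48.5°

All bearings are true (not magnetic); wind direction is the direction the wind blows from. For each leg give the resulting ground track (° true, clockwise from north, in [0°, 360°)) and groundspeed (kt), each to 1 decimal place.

Leg 1: track=5.8°, groundspeed=159.5 kt
Leg 2: track=24.7°, groundspeed=164.5 kt
Leg 3: track=47.9°, groundspeed=166.4 kt

Leg 1: heading 359.0°; drift +6.8° → track 5.8°, groundspeed 159.5 kt
Leg 2: heading 21.0°; drift +3.7° → track 24.7°, groundspeed 164.5 kt
Leg 3: heading 48.5°; drift -0.6° → track 47.9°, groundspeed 166.4 kt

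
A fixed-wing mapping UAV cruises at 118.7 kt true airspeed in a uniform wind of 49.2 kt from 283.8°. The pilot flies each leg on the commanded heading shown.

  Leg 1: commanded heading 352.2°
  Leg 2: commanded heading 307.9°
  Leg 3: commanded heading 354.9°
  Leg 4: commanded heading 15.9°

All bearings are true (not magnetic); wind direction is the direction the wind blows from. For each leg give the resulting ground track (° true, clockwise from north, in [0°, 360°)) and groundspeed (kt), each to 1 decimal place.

Leg 1: track=16.7°, groundspeed=110.5 kt
Leg 2: track=323.1°, groundspeed=76.5 kt
Leg 3: track=19.3°, groundspeed=112.8 kt
Leg 4: track=38.1°, groundspeed=130.1 kt

Leg 1: heading 352.2°; drift +24.5° → track 16.7°, groundspeed 110.5 kt
Leg 2: heading 307.9°; drift +15.2° → track 323.1°, groundspeed 76.5 kt
Leg 3: heading 354.9°; drift +24.4° → track 19.3°, groundspeed 112.8 kt
Leg 4: heading 15.9°; drift +22.2° → track 38.1°, groundspeed 130.1 kt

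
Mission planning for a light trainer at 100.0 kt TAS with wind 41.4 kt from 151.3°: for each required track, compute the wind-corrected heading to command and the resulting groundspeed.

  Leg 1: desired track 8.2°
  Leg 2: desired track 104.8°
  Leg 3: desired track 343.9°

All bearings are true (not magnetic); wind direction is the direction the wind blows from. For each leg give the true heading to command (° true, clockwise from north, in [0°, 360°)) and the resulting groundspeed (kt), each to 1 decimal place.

Leg 1: heading=22.6°, groundspeed=130.0 kt
Leg 2: heading=122.3°, groundspeed=66.9 kt
Leg 3: heading=349.1°, groundspeed=140.0 kt

Leg 1: desired track 8.2°; wind correction +14.4° → command heading 22.6°, groundspeed 130.0 kt
Leg 2: desired track 104.8°; wind correction +17.5° → command heading 122.3°, groundspeed 66.9 kt
Leg 3: desired track 343.9°; wind correction +5.2° → command heading 349.1°, groundspeed 140.0 kt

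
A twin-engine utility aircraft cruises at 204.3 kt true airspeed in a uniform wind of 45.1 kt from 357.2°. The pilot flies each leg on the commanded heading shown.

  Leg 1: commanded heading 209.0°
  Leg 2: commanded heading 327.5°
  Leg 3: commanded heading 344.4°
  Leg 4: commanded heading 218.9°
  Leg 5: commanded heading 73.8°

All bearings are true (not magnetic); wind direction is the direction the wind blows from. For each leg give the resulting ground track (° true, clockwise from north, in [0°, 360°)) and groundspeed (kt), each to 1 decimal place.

Leg 1: heading 209.0°; drift -5.6° → track 203.4°, groundspeed 243.8 kt
Leg 2: heading 327.5°; drift -7.7° → track 319.8°, groundspeed 166.6 kt
Leg 3: heading 344.4°; drift -3.6° → track 340.8°, groundspeed 160.6 kt
Leg 4: heading 218.9°; drift -7.2° → track 211.7°, groundspeed 239.9 kt
Leg 5: heading 73.8°; drift +12.8° → track 86.6°, groundspeed 198.8 kt

Leg 1: track=203.4°, groundspeed=243.8 kt
Leg 2: track=319.8°, groundspeed=166.6 kt
Leg 3: track=340.8°, groundspeed=160.6 kt
Leg 4: track=211.7°, groundspeed=239.9 kt
Leg 5: track=86.6°, groundspeed=198.8 kt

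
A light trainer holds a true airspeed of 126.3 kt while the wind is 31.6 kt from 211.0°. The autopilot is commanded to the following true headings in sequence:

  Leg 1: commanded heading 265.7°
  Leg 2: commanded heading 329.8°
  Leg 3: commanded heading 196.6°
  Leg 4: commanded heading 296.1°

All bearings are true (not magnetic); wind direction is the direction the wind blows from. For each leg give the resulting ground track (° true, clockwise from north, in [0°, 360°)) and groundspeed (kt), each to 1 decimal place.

Leg 1: track=279.1°, groundspeed=111.1 kt
Leg 2: track=340.9°, groundspeed=144.2 kt
Leg 3: track=191.9°, groundspeed=96.0 kt
Leg 4: track=310.4°, groundspeed=127.5 kt

Leg 1: heading 265.7°; drift +13.4° → track 279.1°, groundspeed 111.1 kt
Leg 2: heading 329.8°; drift +11.1° → track 340.9°, groundspeed 144.2 kt
Leg 3: heading 196.6°; drift -4.7° → track 191.9°, groundspeed 96.0 kt
Leg 4: heading 296.1°; drift +14.3° → track 310.4°, groundspeed 127.5 kt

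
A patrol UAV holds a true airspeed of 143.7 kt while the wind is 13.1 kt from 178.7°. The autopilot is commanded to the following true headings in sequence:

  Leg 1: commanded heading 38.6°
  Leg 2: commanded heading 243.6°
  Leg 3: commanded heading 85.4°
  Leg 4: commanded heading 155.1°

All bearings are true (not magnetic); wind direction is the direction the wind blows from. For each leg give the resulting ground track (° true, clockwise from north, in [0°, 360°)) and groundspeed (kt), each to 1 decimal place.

Leg 1: heading 38.6°; drift -3.1° → track 35.5°, groundspeed 154.0 kt
Leg 2: heading 243.6°; drift +4.9° → track 248.5°, groundspeed 138.7 kt
Leg 3: heading 85.4°; drift -5.2° → track 80.2°, groundspeed 145.0 kt
Leg 4: heading 155.1°; drift -2.3° → track 152.8°, groundspeed 131.8 kt

Leg 1: track=35.5°, groundspeed=154.0 kt
Leg 2: track=248.5°, groundspeed=138.7 kt
Leg 3: track=80.2°, groundspeed=145.0 kt
Leg 4: track=152.8°, groundspeed=131.8 kt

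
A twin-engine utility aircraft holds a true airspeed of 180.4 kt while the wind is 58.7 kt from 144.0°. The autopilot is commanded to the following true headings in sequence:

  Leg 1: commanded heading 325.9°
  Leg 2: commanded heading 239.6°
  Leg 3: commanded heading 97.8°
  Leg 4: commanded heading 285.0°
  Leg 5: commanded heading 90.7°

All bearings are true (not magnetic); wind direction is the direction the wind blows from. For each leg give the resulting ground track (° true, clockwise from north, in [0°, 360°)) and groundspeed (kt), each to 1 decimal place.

Leg 1: heading 325.9°; drift -0.5° → track 325.4°, groundspeed 239.1 kt
Leg 2: heading 239.6°; drift +17.4° → track 257.0°, groundspeed 195.1 kt
Leg 3: heading 97.8°; drift -16.9° → track 80.9°, groundspeed 146.1 kt
Leg 4: heading 285.0°; drift +9.3° → track 294.3°, groundspeed 229.0 kt
Leg 5: heading 90.7°; drift -17.9° → track 72.8°, groundspeed 152.8 kt

Leg 1: track=325.4°, groundspeed=239.1 kt
Leg 2: track=257.0°, groundspeed=195.1 kt
Leg 3: track=80.9°, groundspeed=146.1 kt
Leg 4: track=294.3°, groundspeed=229.0 kt
Leg 5: track=72.8°, groundspeed=152.8 kt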